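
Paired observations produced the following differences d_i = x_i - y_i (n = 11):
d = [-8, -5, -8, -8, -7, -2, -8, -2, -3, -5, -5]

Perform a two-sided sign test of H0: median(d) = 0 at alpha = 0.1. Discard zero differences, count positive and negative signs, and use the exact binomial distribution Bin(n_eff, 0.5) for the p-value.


Step 1: Discard zero differences. Original n = 11; n_eff = number of nonzero differences = 11.
Nonzero differences (with sign): -8, -5, -8, -8, -7, -2, -8, -2, -3, -5, -5
Step 2: Count signs: positive = 0, negative = 11.
Step 3: Under H0: P(positive) = 0.5, so the number of positives S ~ Bin(11, 0.5).
Step 4: Two-sided exact p-value = sum of Bin(11,0.5) probabilities at or below the observed probability = 0.000977.
Step 5: alpha = 0.1. reject H0.

n_eff = 11, pos = 0, neg = 11, p = 0.000977, reject H0.


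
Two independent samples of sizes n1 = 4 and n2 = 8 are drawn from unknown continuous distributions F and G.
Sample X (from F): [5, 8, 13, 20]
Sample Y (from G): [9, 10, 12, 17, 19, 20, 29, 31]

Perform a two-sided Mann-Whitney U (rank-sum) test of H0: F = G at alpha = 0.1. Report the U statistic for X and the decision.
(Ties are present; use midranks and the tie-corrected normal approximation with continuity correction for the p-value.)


Step 1: Combine and sort all 12 observations; assign midranks.
sorted (value, group): (5,X), (8,X), (9,Y), (10,Y), (12,Y), (13,X), (17,Y), (19,Y), (20,X), (20,Y), (29,Y), (31,Y)
ranks: 5->1, 8->2, 9->3, 10->4, 12->5, 13->6, 17->7, 19->8, 20->9.5, 20->9.5, 29->11, 31->12
Step 2: Rank sum for X: R1 = 1 + 2 + 6 + 9.5 = 18.5.
Step 3: U_X = R1 - n1(n1+1)/2 = 18.5 - 4*5/2 = 18.5 - 10 = 8.5.
       U_Y = n1*n2 - U_X = 32 - 8.5 = 23.5.
Step 4: Ties are present, so use the tie-corrected normal approximation (with continuity correction) for the p-value.
Step 5: p-value = 0.233663; compare to alpha = 0.1. fail to reject H0.

U_X = 8.5, p = 0.233663, fail to reject H0 at alpha = 0.1.


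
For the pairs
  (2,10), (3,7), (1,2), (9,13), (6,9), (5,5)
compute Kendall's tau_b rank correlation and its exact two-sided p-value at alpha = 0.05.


Step 1: Enumerate the 15 unordered pairs (i,j) with i<j and classify each by sign(x_j-x_i) * sign(y_j-y_i).
  (1,2):dx=+1,dy=-3->D; (1,3):dx=-1,dy=-8->C; (1,4):dx=+7,dy=+3->C; (1,5):dx=+4,dy=-1->D
  (1,6):dx=+3,dy=-5->D; (2,3):dx=-2,dy=-5->C; (2,4):dx=+6,dy=+6->C; (2,5):dx=+3,dy=+2->C
  (2,6):dx=+2,dy=-2->D; (3,4):dx=+8,dy=+11->C; (3,5):dx=+5,dy=+7->C; (3,6):dx=+4,dy=+3->C
  (4,5):dx=-3,dy=-4->C; (4,6):dx=-4,dy=-8->C; (5,6):dx=-1,dy=-4->C
Step 2: C = 11, D = 4, total pairs = 15.
Step 3: tau = (C - D)/(n(n-1)/2) = (11 - 4)/15 = 0.466667.
Step 4: Exact two-sided p-value (enumerate n! = 720 permutations of y under H0): p = 0.272222.
Step 5: alpha = 0.05. fail to reject H0.

tau_b = 0.4667 (C=11, D=4), p = 0.272222, fail to reject H0.


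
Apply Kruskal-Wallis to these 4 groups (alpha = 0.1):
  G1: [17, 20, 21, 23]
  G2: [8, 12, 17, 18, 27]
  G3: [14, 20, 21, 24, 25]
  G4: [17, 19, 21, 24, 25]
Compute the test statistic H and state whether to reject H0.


Step 1: Combine all N = 19 observations and assign midranks.
sorted (value, group, rank): (8,G2,1), (12,G2,2), (14,G3,3), (17,G1,5), (17,G2,5), (17,G4,5), (18,G2,7), (19,G4,8), (20,G1,9.5), (20,G3,9.5), (21,G1,12), (21,G3,12), (21,G4,12), (23,G1,14), (24,G3,15.5), (24,G4,15.5), (25,G3,17.5), (25,G4,17.5), (27,G2,19)
Step 2: Sum ranks within each group.
R_1 = 40.5 (n_1 = 4)
R_2 = 34 (n_2 = 5)
R_3 = 57.5 (n_3 = 5)
R_4 = 58 (n_4 = 5)
Step 3: H = 12/(N(N+1)) * sum(R_i^2/n_i) - 3(N+1)
     = 12/(19*20) * (40.5^2/4 + 34^2/5 + 57.5^2/5 + 58^2/5) - 3*20
     = 0.031579 * 1975.31 - 60
     = 2.378289.
Step 4: Ties present; correction factor C = 1 - 66/(19^3 - 19) = 0.990351. Corrected H = 2.378289 / 0.990351 = 2.401461.
Step 5: Under H0, H ~ chi^2(3); p-value = 0.493363.
Step 6: alpha = 0.1. fail to reject H0.

H = 2.4015, df = 3, p = 0.493363, fail to reject H0.


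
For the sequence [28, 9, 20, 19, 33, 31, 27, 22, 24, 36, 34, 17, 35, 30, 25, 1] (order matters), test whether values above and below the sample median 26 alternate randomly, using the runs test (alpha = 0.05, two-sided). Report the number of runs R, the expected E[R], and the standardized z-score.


Step 1: Compute median = 26; label A = above, B = below.
Labels in order: ABBBAAABBAABAABB  (n_A = 8, n_B = 8)
Step 2: Count runs R = 8.
Step 3: Under H0 (random ordering), E[R] = 2*n_A*n_B/(n_A+n_B) + 1 = 2*8*8/16 + 1 = 9.0000.
        Var[R] = 2*n_A*n_B*(2*n_A*n_B - n_A - n_B) / ((n_A+n_B)^2 * (n_A+n_B-1)) = 14336/3840 = 3.7333.
        SD[R] = 1.9322.
Step 4: Continuity-corrected z = (R + 0.5 - E[R]) / SD[R] = (8 + 0.5 - 9.0000) / 1.9322 = -0.2588.
Step 5: Two-sided p-value via normal approximation = 2*(1 - Phi(|z|)) = 0.795809.
Step 6: alpha = 0.05. fail to reject H0.

R = 8, z = -0.2588, p = 0.795809, fail to reject H0.


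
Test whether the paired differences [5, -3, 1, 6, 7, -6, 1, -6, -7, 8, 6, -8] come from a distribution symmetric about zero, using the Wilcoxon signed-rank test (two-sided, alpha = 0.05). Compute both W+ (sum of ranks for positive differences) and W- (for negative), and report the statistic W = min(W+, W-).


Step 1: Drop any zero differences (none here) and take |d_i|.
|d| = [5, 3, 1, 6, 7, 6, 1, 6, 7, 8, 6, 8]
Step 2: Midrank |d_i| (ties get averaged ranks).
ranks: |5|->4, |3|->3, |1|->1.5, |6|->6.5, |7|->9.5, |6|->6.5, |1|->1.5, |6|->6.5, |7|->9.5, |8|->11.5, |6|->6.5, |8|->11.5
Step 3: Attach original signs; sum ranks with positive sign and with negative sign.
W+ = 4 + 1.5 + 6.5 + 9.5 + 1.5 + 11.5 + 6.5 = 41
W- = 3 + 6.5 + 6.5 + 9.5 + 11.5 = 37
(Check: W+ + W- = 78 should equal n(n+1)/2 = 78.)
Step 4: Test statistic W = min(W+, W-) = 37.
Step 5: Ties in |d|, so use the tie-corrected normal approximation.
        E[W] = n(n+1)/4 = 12*13/4 = 39.
        Tie groups: |d|=1 (t=2), |d|=6 (t=4), |d|=7 (t=2), |d|=8 (t=2); sum(t^3 - t) = 78.
        Var[W] = n(n+1)(2n+1)/24 - sum(t^3-t)/48 = 3900/24 - 78/48 = 160.875.
        z = (W - E[W]) / sqrt(Var[W]) = (37 - 39) / 12.6837 = -0.1577.
        Two-sided p = 2*Phi(z) = 0.874706.
Step 6: alpha = 0.05. fail to reject H0.

W+ = 41, W- = 37, W = min = 37, p = 0.874706, fail to reject H0.


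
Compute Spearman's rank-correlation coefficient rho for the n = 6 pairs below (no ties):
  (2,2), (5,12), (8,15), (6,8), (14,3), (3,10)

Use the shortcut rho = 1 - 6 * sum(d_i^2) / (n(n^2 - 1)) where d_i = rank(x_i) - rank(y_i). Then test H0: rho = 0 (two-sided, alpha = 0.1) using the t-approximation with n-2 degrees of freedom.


Step 1: Rank x and y separately (midranks; no ties here).
rank(x): 2->1, 5->3, 8->5, 6->4, 14->6, 3->2
rank(y): 2->1, 12->5, 15->6, 8->3, 3->2, 10->4
Step 2: d_i = R_x(i) - R_y(i); compute d_i^2.
  (1-1)^2=0, (3-5)^2=4, (5-6)^2=1, (4-3)^2=1, (6-2)^2=16, (2-4)^2=4
sum(d^2) = 26.
Step 3: rho = 1 - 6*26 / (6*(6^2 - 1)) = 1 - 156/210 = 0.257143.
Step 4: Under H0, t = rho * sqrt((n-2)/(1-rho^2)) = 0.5322 ~ t(4).
Step 5: Two-sided p-value from the t-distribution with 4 df = 0.622787.
Step 6: alpha = 0.1. fail to reject H0.

rho = 0.2571, p = 0.622787, fail to reject H0 at alpha = 0.1.


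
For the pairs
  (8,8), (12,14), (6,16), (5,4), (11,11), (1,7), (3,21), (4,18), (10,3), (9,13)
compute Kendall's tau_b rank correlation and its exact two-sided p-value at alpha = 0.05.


Step 1: Enumerate the 45 unordered pairs (i,j) with i<j and classify each by sign(x_j-x_i) * sign(y_j-y_i).
  (1,2):dx=+4,dy=+6->C; (1,3):dx=-2,dy=+8->D; (1,4):dx=-3,dy=-4->C; (1,5):dx=+3,dy=+3->C
  (1,6):dx=-7,dy=-1->C; (1,7):dx=-5,dy=+13->D; (1,8):dx=-4,dy=+10->D; (1,9):dx=+2,dy=-5->D
  (1,10):dx=+1,dy=+5->C; (2,3):dx=-6,dy=+2->D; (2,4):dx=-7,dy=-10->C; (2,5):dx=-1,dy=-3->C
  (2,6):dx=-11,dy=-7->C; (2,7):dx=-9,dy=+7->D; (2,8):dx=-8,dy=+4->D; (2,9):dx=-2,dy=-11->C
  (2,10):dx=-3,dy=-1->C; (3,4):dx=-1,dy=-12->C; (3,5):dx=+5,dy=-5->D; (3,6):dx=-5,dy=-9->C
  (3,7):dx=-3,dy=+5->D; (3,8):dx=-2,dy=+2->D; (3,9):dx=+4,dy=-13->D; (3,10):dx=+3,dy=-3->D
  (4,5):dx=+6,dy=+7->C; (4,6):dx=-4,dy=+3->D; (4,7):dx=-2,dy=+17->D; (4,8):dx=-1,dy=+14->D
  (4,9):dx=+5,dy=-1->D; (4,10):dx=+4,dy=+9->C; (5,6):dx=-10,dy=-4->C; (5,7):dx=-8,dy=+10->D
  (5,8):dx=-7,dy=+7->D; (5,9):dx=-1,dy=-8->C; (5,10):dx=-2,dy=+2->D; (6,7):dx=+2,dy=+14->C
  (6,8):dx=+3,dy=+11->C; (6,9):dx=+9,dy=-4->D; (6,10):dx=+8,dy=+6->C; (7,8):dx=+1,dy=-3->D
  (7,9):dx=+7,dy=-18->D; (7,10):dx=+6,dy=-8->D; (8,9):dx=+6,dy=-15->D; (8,10):dx=+5,dy=-5->D
  (9,10):dx=-1,dy=+10->D
Step 2: C = 19, D = 26, total pairs = 45.
Step 3: tau = (C - D)/(n(n-1)/2) = (19 - 26)/45 = -0.155556.
Step 4: Exact two-sided p-value (enumerate n! = 3628800 permutations of y under H0): p = 0.600654.
Step 5: alpha = 0.05. fail to reject H0.

tau_b = -0.1556 (C=19, D=26), p = 0.600654, fail to reject H0.


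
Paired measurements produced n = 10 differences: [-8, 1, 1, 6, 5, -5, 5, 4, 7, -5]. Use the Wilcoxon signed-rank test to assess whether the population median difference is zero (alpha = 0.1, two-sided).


Step 1: Drop any zero differences (none here) and take |d_i|.
|d| = [8, 1, 1, 6, 5, 5, 5, 4, 7, 5]
Step 2: Midrank |d_i| (ties get averaged ranks).
ranks: |8|->10, |1|->1.5, |1|->1.5, |6|->8, |5|->5.5, |5|->5.5, |5|->5.5, |4|->3, |7|->9, |5|->5.5
Step 3: Attach original signs; sum ranks with positive sign and with negative sign.
W+ = 1.5 + 1.5 + 8 + 5.5 + 5.5 + 3 + 9 = 34
W- = 10 + 5.5 + 5.5 = 21
(Check: W+ + W- = 55 should equal n(n+1)/2 = 55.)
Step 4: Test statistic W = min(W+, W-) = 21.
Step 5: Ties in |d|, so use the tie-corrected normal approximation.
        E[W] = n(n+1)/4 = 10*11/4 = 27.5.
        Tie groups: |d|=1 (t=2), |d|=5 (t=4); sum(t^3 - t) = 66.
        Var[W] = n(n+1)(2n+1)/24 - sum(t^3-t)/48 = 2310/24 - 66/48 = 94.875.
        z = (W - E[W]) / sqrt(Var[W]) = (21 - 27.5) / 9.7404 = -0.6673.
        Two-sided p = 2*Phi(z) = 0.504564.
Step 6: alpha = 0.1. fail to reject H0.

W+ = 34, W- = 21, W = min = 21, p = 0.504564, fail to reject H0.


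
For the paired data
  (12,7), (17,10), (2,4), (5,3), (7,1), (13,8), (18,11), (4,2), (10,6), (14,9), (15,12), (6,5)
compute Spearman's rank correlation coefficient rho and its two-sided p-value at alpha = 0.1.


Step 1: Rank x and y separately (midranks; no ties here).
rank(x): 12->7, 17->11, 2->1, 5->3, 7->5, 13->8, 18->12, 4->2, 10->6, 14->9, 15->10, 6->4
rank(y): 7->7, 10->10, 4->4, 3->3, 1->1, 8->8, 11->11, 2->2, 6->6, 9->9, 12->12, 5->5
Step 2: d_i = R_x(i) - R_y(i); compute d_i^2.
  (7-7)^2=0, (11-10)^2=1, (1-4)^2=9, (3-3)^2=0, (5-1)^2=16, (8-8)^2=0, (12-11)^2=1, (2-2)^2=0, (6-6)^2=0, (9-9)^2=0, (10-12)^2=4, (4-5)^2=1
sum(d^2) = 32.
Step 3: rho = 1 - 6*32 / (12*(12^2 - 1)) = 1 - 192/1716 = 0.888112.
Step 4: Under H0, t = rho * sqrt((n-2)/(1-rho^2)) = 6.1103 ~ t(10).
Step 5: Two-sided p-value from the t-distribution with 10 df = 0.000114.
Step 6: alpha = 0.1. reject H0.

rho = 0.8881, p = 0.000114, reject H0 at alpha = 0.1.


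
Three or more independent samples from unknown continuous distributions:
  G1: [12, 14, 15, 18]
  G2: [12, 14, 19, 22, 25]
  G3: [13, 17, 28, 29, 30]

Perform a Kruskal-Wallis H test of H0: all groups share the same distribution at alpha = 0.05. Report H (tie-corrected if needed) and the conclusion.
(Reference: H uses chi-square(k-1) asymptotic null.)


Step 1: Combine all N = 14 observations and assign midranks.
sorted (value, group, rank): (12,G1,1.5), (12,G2,1.5), (13,G3,3), (14,G1,4.5), (14,G2,4.5), (15,G1,6), (17,G3,7), (18,G1,8), (19,G2,9), (22,G2,10), (25,G2,11), (28,G3,12), (29,G3,13), (30,G3,14)
Step 2: Sum ranks within each group.
R_1 = 20 (n_1 = 4)
R_2 = 36 (n_2 = 5)
R_3 = 49 (n_3 = 5)
Step 3: H = 12/(N(N+1)) * sum(R_i^2/n_i) - 3(N+1)
     = 12/(14*15) * (20^2/4 + 36^2/5 + 49^2/5) - 3*15
     = 0.057143 * 839.4 - 45
     = 2.965714.
Step 4: Ties present; correction factor C = 1 - 12/(14^3 - 14) = 0.995604. Corrected H = 2.965714 / 0.995604 = 2.978808.
Step 5: Under H0, H ~ chi^2(2); p-value = 0.225507.
Step 6: alpha = 0.05. fail to reject H0.

H = 2.9788, df = 2, p = 0.225507, fail to reject H0.


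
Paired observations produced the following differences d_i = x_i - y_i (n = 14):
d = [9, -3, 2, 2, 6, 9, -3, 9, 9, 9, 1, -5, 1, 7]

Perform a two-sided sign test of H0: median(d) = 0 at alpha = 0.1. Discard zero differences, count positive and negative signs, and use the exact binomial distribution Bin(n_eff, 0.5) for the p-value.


Step 1: Discard zero differences. Original n = 14; n_eff = number of nonzero differences = 14.
Nonzero differences (with sign): +9, -3, +2, +2, +6, +9, -3, +9, +9, +9, +1, -5, +1, +7
Step 2: Count signs: positive = 11, negative = 3.
Step 3: Under H0: P(positive) = 0.5, so the number of positives S ~ Bin(14, 0.5).
Step 4: Two-sided exact p-value = sum of Bin(14,0.5) probabilities at or below the observed probability = 0.057373.
Step 5: alpha = 0.1. reject H0.

n_eff = 14, pos = 11, neg = 3, p = 0.057373, reject H0.


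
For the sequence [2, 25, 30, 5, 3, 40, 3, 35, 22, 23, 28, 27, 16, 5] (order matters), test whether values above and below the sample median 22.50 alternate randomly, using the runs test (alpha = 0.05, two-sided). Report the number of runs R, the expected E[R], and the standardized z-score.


Step 1: Compute median = 22.50; label A = above, B = below.
Labels in order: BAABBABABAAABB  (n_A = 7, n_B = 7)
Step 2: Count runs R = 9.
Step 3: Under H0 (random ordering), E[R] = 2*n_A*n_B/(n_A+n_B) + 1 = 2*7*7/14 + 1 = 8.0000.
        Var[R] = 2*n_A*n_B*(2*n_A*n_B - n_A - n_B) / ((n_A+n_B)^2 * (n_A+n_B-1)) = 8232/2548 = 3.2308.
        SD[R] = 1.7974.
Step 4: Continuity-corrected z = (R - 0.5 - E[R]) / SD[R] = (9 - 0.5 - 8.0000) / 1.7974 = 0.2782.
Step 5: Two-sided p-value via normal approximation = 2*(1 - Phi(|z|)) = 0.780879.
Step 6: alpha = 0.05. fail to reject H0.

R = 9, z = 0.2782, p = 0.780879, fail to reject H0.


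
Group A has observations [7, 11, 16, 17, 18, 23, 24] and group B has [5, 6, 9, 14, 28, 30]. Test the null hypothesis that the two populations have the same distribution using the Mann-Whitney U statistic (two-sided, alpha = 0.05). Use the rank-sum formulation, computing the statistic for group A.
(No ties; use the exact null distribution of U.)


Step 1: Combine and sort all 13 observations; assign midranks.
sorted (value, group): (5,Y), (6,Y), (7,X), (9,Y), (11,X), (14,Y), (16,X), (17,X), (18,X), (23,X), (24,X), (28,Y), (30,Y)
ranks: 5->1, 6->2, 7->3, 9->4, 11->5, 14->6, 16->7, 17->8, 18->9, 23->10, 24->11, 28->12, 30->13
Step 2: Rank sum for X: R1 = 3 + 5 + 7 + 8 + 9 + 10 + 11 = 53.
Step 3: U_X = R1 - n1(n1+1)/2 = 53 - 7*8/2 = 53 - 28 = 25.
       U_Y = n1*n2 - U_X = 42 - 25 = 17.
Step 4: No ties, so the exact null distribution of U (based on enumerating the C(13,7) = 1716 equally likely rank assignments) gives the two-sided p-value.
Step 5: p-value = 0.628205; compare to alpha = 0.05. fail to reject H0.

U_X = 25, p = 0.628205, fail to reject H0 at alpha = 0.05.


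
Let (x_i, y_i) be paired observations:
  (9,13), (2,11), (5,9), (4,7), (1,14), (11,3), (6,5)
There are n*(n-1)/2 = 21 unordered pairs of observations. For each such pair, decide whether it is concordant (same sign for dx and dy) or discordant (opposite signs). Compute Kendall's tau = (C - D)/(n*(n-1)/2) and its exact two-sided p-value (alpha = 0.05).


Step 1: Enumerate the 21 unordered pairs (i,j) with i<j and classify each by sign(x_j-x_i) * sign(y_j-y_i).
  (1,2):dx=-7,dy=-2->C; (1,3):dx=-4,dy=-4->C; (1,4):dx=-5,dy=-6->C; (1,5):dx=-8,dy=+1->D
  (1,6):dx=+2,dy=-10->D; (1,7):dx=-3,dy=-8->C; (2,3):dx=+3,dy=-2->D; (2,4):dx=+2,dy=-4->D
  (2,5):dx=-1,dy=+3->D; (2,6):dx=+9,dy=-8->D; (2,7):dx=+4,dy=-6->D; (3,4):dx=-1,dy=-2->C
  (3,5):dx=-4,dy=+5->D; (3,6):dx=+6,dy=-6->D; (3,7):dx=+1,dy=-4->D; (4,5):dx=-3,dy=+7->D
  (4,6):dx=+7,dy=-4->D; (4,7):dx=+2,dy=-2->D; (5,6):dx=+10,dy=-11->D; (5,7):dx=+5,dy=-9->D
  (6,7):dx=-5,dy=+2->D
Step 2: C = 5, D = 16, total pairs = 21.
Step 3: tau = (C - D)/(n(n-1)/2) = (5 - 16)/21 = -0.523810.
Step 4: Exact two-sided p-value (enumerate n! = 5040 permutations of y under H0): p = 0.136111.
Step 5: alpha = 0.05. fail to reject H0.

tau_b = -0.5238 (C=5, D=16), p = 0.136111, fail to reject H0.


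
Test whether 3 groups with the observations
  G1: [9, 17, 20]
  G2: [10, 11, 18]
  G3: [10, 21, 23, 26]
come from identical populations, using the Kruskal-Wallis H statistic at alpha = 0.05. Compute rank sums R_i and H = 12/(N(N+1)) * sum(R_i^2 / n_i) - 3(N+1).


Step 1: Combine all N = 10 observations and assign midranks.
sorted (value, group, rank): (9,G1,1), (10,G2,2.5), (10,G3,2.5), (11,G2,4), (17,G1,5), (18,G2,6), (20,G1,7), (21,G3,8), (23,G3,9), (26,G3,10)
Step 2: Sum ranks within each group.
R_1 = 13 (n_1 = 3)
R_2 = 12.5 (n_2 = 3)
R_3 = 29.5 (n_3 = 4)
Step 3: H = 12/(N(N+1)) * sum(R_i^2/n_i) - 3(N+1)
     = 12/(10*11) * (13^2/3 + 12.5^2/3 + 29.5^2/4) - 3*11
     = 0.109091 * 325.979 - 33
     = 2.561364.
Step 4: Ties present; correction factor C = 1 - 6/(10^3 - 10) = 0.993939. Corrected H = 2.561364 / 0.993939 = 2.576982.
Step 5: Under H0, H ~ chi^2(2); p-value = 0.275687.
Step 6: alpha = 0.05. fail to reject H0.

H = 2.5770, df = 2, p = 0.275687, fail to reject H0.


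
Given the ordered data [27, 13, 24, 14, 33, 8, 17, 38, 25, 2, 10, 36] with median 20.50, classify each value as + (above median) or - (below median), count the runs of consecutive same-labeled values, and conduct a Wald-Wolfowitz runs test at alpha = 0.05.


Step 1: Compute median = 20.50; label A = above, B = below.
Labels in order: ABABABBAABBA  (n_A = 6, n_B = 6)
Step 2: Count runs R = 9.
Step 3: Under H0 (random ordering), E[R] = 2*n_A*n_B/(n_A+n_B) + 1 = 2*6*6/12 + 1 = 7.0000.
        Var[R] = 2*n_A*n_B*(2*n_A*n_B - n_A - n_B) / ((n_A+n_B)^2 * (n_A+n_B-1)) = 4320/1584 = 2.7273.
        SD[R] = 1.6514.
Step 4: Continuity-corrected z = (R - 0.5 - E[R]) / SD[R] = (9 - 0.5 - 7.0000) / 1.6514 = 0.9083.
Step 5: Two-sided p-value via normal approximation = 2*(1 - Phi(|z|)) = 0.363722.
Step 6: alpha = 0.05. fail to reject H0.

R = 9, z = 0.9083, p = 0.363722, fail to reject H0.


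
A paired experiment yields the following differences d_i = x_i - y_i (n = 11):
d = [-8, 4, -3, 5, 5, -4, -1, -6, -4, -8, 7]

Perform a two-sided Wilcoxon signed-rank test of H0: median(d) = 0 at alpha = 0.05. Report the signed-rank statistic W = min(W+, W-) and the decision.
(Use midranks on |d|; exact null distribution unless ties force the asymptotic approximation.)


Step 1: Drop any zero differences (none here) and take |d_i|.
|d| = [8, 4, 3, 5, 5, 4, 1, 6, 4, 8, 7]
Step 2: Midrank |d_i| (ties get averaged ranks).
ranks: |8|->10.5, |4|->4, |3|->2, |5|->6.5, |5|->6.5, |4|->4, |1|->1, |6|->8, |4|->4, |8|->10.5, |7|->9
Step 3: Attach original signs; sum ranks with positive sign and with negative sign.
W+ = 4 + 6.5 + 6.5 + 9 = 26
W- = 10.5 + 2 + 4 + 1 + 8 + 4 + 10.5 = 40
(Check: W+ + W- = 66 should equal n(n+1)/2 = 66.)
Step 4: Test statistic W = min(W+, W-) = 26.
Step 5: Ties in |d|, so use the tie-corrected normal approximation.
        E[W] = n(n+1)/4 = 11*12/4 = 33.
        Tie groups: |d|=4 (t=3), |d|=5 (t=2), |d|=8 (t=2); sum(t^3 - t) = 36.
        Var[W] = n(n+1)(2n+1)/24 - sum(t^3-t)/48 = 3036/24 - 36/48 = 125.75.
        z = (W - E[W]) / sqrt(Var[W]) = (26 - 33) / 11.2138 = -0.6242.
        Two-sided p = 2*Phi(z) = 0.532477.
Step 6: alpha = 0.05. fail to reject H0.

W+ = 26, W- = 40, W = min = 26, p = 0.532477, fail to reject H0.


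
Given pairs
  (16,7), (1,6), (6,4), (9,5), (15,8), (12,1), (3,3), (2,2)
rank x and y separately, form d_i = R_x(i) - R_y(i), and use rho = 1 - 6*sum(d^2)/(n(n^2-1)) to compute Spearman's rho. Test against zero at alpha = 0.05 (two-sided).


Step 1: Rank x and y separately (midranks; no ties here).
rank(x): 16->8, 1->1, 6->4, 9->5, 15->7, 12->6, 3->3, 2->2
rank(y): 7->7, 6->6, 4->4, 5->5, 8->8, 1->1, 3->3, 2->2
Step 2: d_i = R_x(i) - R_y(i); compute d_i^2.
  (8-7)^2=1, (1-6)^2=25, (4-4)^2=0, (5-5)^2=0, (7-8)^2=1, (6-1)^2=25, (3-3)^2=0, (2-2)^2=0
sum(d^2) = 52.
Step 3: rho = 1 - 6*52 / (8*(8^2 - 1)) = 1 - 312/504 = 0.380952.
Step 4: Under H0, t = rho * sqrt((n-2)/(1-rho^2)) = 1.0092 ~ t(6).
Step 5: Two-sided p-value from the t-distribution with 6 df = 0.351813.
Step 6: alpha = 0.05. fail to reject H0.

rho = 0.3810, p = 0.351813, fail to reject H0 at alpha = 0.05.


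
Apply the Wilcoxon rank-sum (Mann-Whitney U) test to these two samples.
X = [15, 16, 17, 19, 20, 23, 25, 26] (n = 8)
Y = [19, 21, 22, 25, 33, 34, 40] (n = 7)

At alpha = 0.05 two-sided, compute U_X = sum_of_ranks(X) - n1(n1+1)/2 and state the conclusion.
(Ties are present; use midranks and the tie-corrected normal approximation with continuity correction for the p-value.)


Step 1: Combine and sort all 15 observations; assign midranks.
sorted (value, group): (15,X), (16,X), (17,X), (19,X), (19,Y), (20,X), (21,Y), (22,Y), (23,X), (25,X), (25,Y), (26,X), (33,Y), (34,Y), (40,Y)
ranks: 15->1, 16->2, 17->3, 19->4.5, 19->4.5, 20->6, 21->7, 22->8, 23->9, 25->10.5, 25->10.5, 26->12, 33->13, 34->14, 40->15
Step 2: Rank sum for X: R1 = 1 + 2 + 3 + 4.5 + 6 + 9 + 10.5 + 12 = 48.
Step 3: U_X = R1 - n1(n1+1)/2 = 48 - 8*9/2 = 48 - 36 = 12.
       U_Y = n1*n2 - U_X = 56 - 12 = 44.
Step 4: Ties are present, so use the tie-corrected normal approximation (with continuity correction) for the p-value.
Step 5: p-value = 0.072337; compare to alpha = 0.05. fail to reject H0.

U_X = 12, p = 0.072337, fail to reject H0 at alpha = 0.05.


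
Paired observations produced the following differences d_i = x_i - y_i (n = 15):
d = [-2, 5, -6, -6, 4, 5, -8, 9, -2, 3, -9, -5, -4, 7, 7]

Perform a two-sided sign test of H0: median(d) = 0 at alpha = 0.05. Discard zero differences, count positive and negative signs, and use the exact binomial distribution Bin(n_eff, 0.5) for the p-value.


Step 1: Discard zero differences. Original n = 15; n_eff = number of nonzero differences = 15.
Nonzero differences (with sign): -2, +5, -6, -6, +4, +5, -8, +9, -2, +3, -9, -5, -4, +7, +7
Step 2: Count signs: positive = 7, negative = 8.
Step 3: Under H0: P(positive) = 0.5, so the number of positives S ~ Bin(15, 0.5).
Step 4: Two-sided exact p-value = sum of Bin(15,0.5) probabilities at or below the observed probability = 1.000000.
Step 5: alpha = 0.05. fail to reject H0.

n_eff = 15, pos = 7, neg = 8, p = 1.000000, fail to reject H0.


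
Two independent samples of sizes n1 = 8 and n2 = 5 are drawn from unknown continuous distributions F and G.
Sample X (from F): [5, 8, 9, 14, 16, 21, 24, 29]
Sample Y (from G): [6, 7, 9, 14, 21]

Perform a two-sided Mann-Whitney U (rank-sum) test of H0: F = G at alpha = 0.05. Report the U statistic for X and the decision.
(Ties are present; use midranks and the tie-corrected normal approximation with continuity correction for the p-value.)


Step 1: Combine and sort all 13 observations; assign midranks.
sorted (value, group): (5,X), (6,Y), (7,Y), (8,X), (9,X), (9,Y), (14,X), (14,Y), (16,X), (21,X), (21,Y), (24,X), (29,X)
ranks: 5->1, 6->2, 7->3, 8->4, 9->5.5, 9->5.5, 14->7.5, 14->7.5, 16->9, 21->10.5, 21->10.5, 24->12, 29->13
Step 2: Rank sum for X: R1 = 1 + 4 + 5.5 + 7.5 + 9 + 10.5 + 12 + 13 = 62.5.
Step 3: U_X = R1 - n1(n1+1)/2 = 62.5 - 8*9/2 = 62.5 - 36 = 26.5.
       U_Y = n1*n2 - U_X = 40 - 26.5 = 13.5.
Step 4: Ties are present, so use the tie-corrected normal approximation (with continuity correction) for the p-value.
Step 5: p-value = 0.377803; compare to alpha = 0.05. fail to reject H0.

U_X = 26.5, p = 0.377803, fail to reject H0 at alpha = 0.05.


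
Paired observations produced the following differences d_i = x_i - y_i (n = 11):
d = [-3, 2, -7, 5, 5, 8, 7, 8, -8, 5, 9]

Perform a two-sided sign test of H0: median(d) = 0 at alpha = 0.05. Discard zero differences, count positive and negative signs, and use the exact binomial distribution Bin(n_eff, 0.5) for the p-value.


Step 1: Discard zero differences. Original n = 11; n_eff = number of nonzero differences = 11.
Nonzero differences (with sign): -3, +2, -7, +5, +5, +8, +7, +8, -8, +5, +9
Step 2: Count signs: positive = 8, negative = 3.
Step 3: Under H0: P(positive) = 0.5, so the number of positives S ~ Bin(11, 0.5).
Step 4: Two-sided exact p-value = sum of Bin(11,0.5) probabilities at or below the observed probability = 0.226562.
Step 5: alpha = 0.05. fail to reject H0.

n_eff = 11, pos = 8, neg = 3, p = 0.226562, fail to reject H0.


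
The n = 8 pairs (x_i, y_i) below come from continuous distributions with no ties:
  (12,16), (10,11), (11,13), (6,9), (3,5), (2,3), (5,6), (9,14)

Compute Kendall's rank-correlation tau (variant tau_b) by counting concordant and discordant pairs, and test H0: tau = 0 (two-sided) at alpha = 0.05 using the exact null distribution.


Step 1: Enumerate the 28 unordered pairs (i,j) with i<j and classify each by sign(x_j-x_i) * sign(y_j-y_i).
  (1,2):dx=-2,dy=-5->C; (1,3):dx=-1,dy=-3->C; (1,4):dx=-6,dy=-7->C; (1,5):dx=-9,dy=-11->C
  (1,6):dx=-10,dy=-13->C; (1,7):dx=-7,dy=-10->C; (1,8):dx=-3,dy=-2->C; (2,3):dx=+1,dy=+2->C
  (2,4):dx=-4,dy=-2->C; (2,5):dx=-7,dy=-6->C; (2,6):dx=-8,dy=-8->C; (2,7):dx=-5,dy=-5->C
  (2,8):dx=-1,dy=+3->D; (3,4):dx=-5,dy=-4->C; (3,5):dx=-8,dy=-8->C; (3,6):dx=-9,dy=-10->C
  (3,7):dx=-6,dy=-7->C; (3,8):dx=-2,dy=+1->D; (4,5):dx=-3,dy=-4->C; (4,6):dx=-4,dy=-6->C
  (4,7):dx=-1,dy=-3->C; (4,8):dx=+3,dy=+5->C; (5,6):dx=-1,dy=-2->C; (5,7):dx=+2,dy=+1->C
  (5,8):dx=+6,dy=+9->C; (6,7):dx=+3,dy=+3->C; (6,8):dx=+7,dy=+11->C; (7,8):dx=+4,dy=+8->C
Step 2: C = 26, D = 2, total pairs = 28.
Step 3: tau = (C - D)/(n(n-1)/2) = (26 - 2)/28 = 0.857143.
Step 4: Exact two-sided p-value (enumerate n! = 40320 permutations of y under H0): p = 0.001736.
Step 5: alpha = 0.05. reject H0.

tau_b = 0.8571 (C=26, D=2), p = 0.001736, reject H0.


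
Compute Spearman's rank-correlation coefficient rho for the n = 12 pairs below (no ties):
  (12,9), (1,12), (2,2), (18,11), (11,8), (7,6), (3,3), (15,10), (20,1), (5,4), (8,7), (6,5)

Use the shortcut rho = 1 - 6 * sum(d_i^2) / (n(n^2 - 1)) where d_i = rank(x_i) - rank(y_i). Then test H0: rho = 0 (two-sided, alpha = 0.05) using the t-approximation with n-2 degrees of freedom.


Step 1: Rank x and y separately (midranks; no ties here).
rank(x): 12->9, 1->1, 2->2, 18->11, 11->8, 7->6, 3->3, 15->10, 20->12, 5->4, 8->7, 6->5
rank(y): 9->9, 12->12, 2->2, 11->11, 8->8, 6->6, 3->3, 10->10, 1->1, 4->4, 7->7, 5->5
Step 2: d_i = R_x(i) - R_y(i); compute d_i^2.
  (9-9)^2=0, (1-12)^2=121, (2-2)^2=0, (11-11)^2=0, (8-8)^2=0, (6-6)^2=0, (3-3)^2=0, (10-10)^2=0, (12-1)^2=121, (4-4)^2=0, (7-7)^2=0, (5-5)^2=0
sum(d^2) = 242.
Step 3: rho = 1 - 6*242 / (12*(12^2 - 1)) = 1 - 1452/1716 = 0.153846.
Step 4: Under H0, t = rho * sqrt((n-2)/(1-rho^2)) = 0.4924 ~ t(10).
Step 5: Two-sided p-value from the t-distribution with 10 df = 0.633091.
Step 6: alpha = 0.05. fail to reject H0.

rho = 0.1538, p = 0.633091, fail to reject H0 at alpha = 0.05.


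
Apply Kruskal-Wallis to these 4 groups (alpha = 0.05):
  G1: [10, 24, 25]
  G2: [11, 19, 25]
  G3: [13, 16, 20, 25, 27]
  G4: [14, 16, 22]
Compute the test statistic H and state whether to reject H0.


Step 1: Combine all N = 14 observations and assign midranks.
sorted (value, group, rank): (10,G1,1), (11,G2,2), (13,G3,3), (14,G4,4), (16,G3,5.5), (16,G4,5.5), (19,G2,7), (20,G3,8), (22,G4,9), (24,G1,10), (25,G1,12), (25,G2,12), (25,G3,12), (27,G3,14)
Step 2: Sum ranks within each group.
R_1 = 23 (n_1 = 3)
R_2 = 21 (n_2 = 3)
R_3 = 42.5 (n_3 = 5)
R_4 = 18.5 (n_4 = 3)
Step 3: H = 12/(N(N+1)) * sum(R_i^2/n_i) - 3(N+1)
     = 12/(14*15) * (23^2/3 + 21^2/3 + 42.5^2/5 + 18.5^2/3) - 3*15
     = 0.057143 * 798.667 - 45
     = 0.638095.
Step 4: Ties present; correction factor C = 1 - 30/(14^3 - 14) = 0.989011. Corrected H = 0.638095 / 0.989011 = 0.645185.
Step 5: Under H0, H ~ chi^2(3); p-value = 0.886015.
Step 6: alpha = 0.05. fail to reject H0.

H = 0.6452, df = 3, p = 0.886015, fail to reject H0.


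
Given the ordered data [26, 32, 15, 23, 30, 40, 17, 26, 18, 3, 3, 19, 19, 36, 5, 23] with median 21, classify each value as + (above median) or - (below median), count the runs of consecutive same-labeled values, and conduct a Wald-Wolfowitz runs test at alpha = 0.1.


Step 1: Compute median = 21; label A = above, B = below.
Labels in order: AABAAABABBBBBABA  (n_A = 8, n_B = 8)
Step 2: Count runs R = 9.
Step 3: Under H0 (random ordering), E[R] = 2*n_A*n_B/(n_A+n_B) + 1 = 2*8*8/16 + 1 = 9.0000.
        Var[R] = 2*n_A*n_B*(2*n_A*n_B - n_A - n_B) / ((n_A+n_B)^2 * (n_A+n_B-1)) = 14336/3840 = 3.7333.
        SD[R] = 1.9322.
Step 4: R = E[R], so z = 0 with no continuity correction.
Step 5: Two-sided p-value via normal approximation = 2*(1 - Phi(|z|)) = 1.000000.
Step 6: alpha = 0.1. fail to reject H0.

R = 9, z = 0.0000, p = 1.000000, fail to reject H0.


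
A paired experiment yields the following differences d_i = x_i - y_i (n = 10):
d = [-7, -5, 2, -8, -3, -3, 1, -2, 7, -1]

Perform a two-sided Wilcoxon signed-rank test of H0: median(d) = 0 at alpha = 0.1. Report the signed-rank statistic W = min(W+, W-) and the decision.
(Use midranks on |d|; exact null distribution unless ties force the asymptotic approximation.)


Step 1: Drop any zero differences (none here) and take |d_i|.
|d| = [7, 5, 2, 8, 3, 3, 1, 2, 7, 1]
Step 2: Midrank |d_i| (ties get averaged ranks).
ranks: |7|->8.5, |5|->7, |2|->3.5, |8|->10, |3|->5.5, |3|->5.5, |1|->1.5, |2|->3.5, |7|->8.5, |1|->1.5
Step 3: Attach original signs; sum ranks with positive sign and with negative sign.
W+ = 3.5 + 1.5 + 8.5 = 13.5
W- = 8.5 + 7 + 10 + 5.5 + 5.5 + 3.5 + 1.5 = 41.5
(Check: W+ + W- = 55 should equal n(n+1)/2 = 55.)
Step 4: Test statistic W = min(W+, W-) = 13.5.
Step 5: Ties in |d|, so use the tie-corrected normal approximation.
        E[W] = n(n+1)/4 = 10*11/4 = 27.5.
        Tie groups: |d|=1 (t=2), |d|=2 (t=2), |d|=3 (t=2), |d|=7 (t=2); sum(t^3 - t) = 24.
        Var[W] = n(n+1)(2n+1)/24 - sum(t^3-t)/48 = 2310/24 - 24/48 = 95.75.
        z = (W - E[W]) / sqrt(Var[W]) = (13.5 - 27.5) / 9.7852 = -1.4307.
        Two-sided p = 2*Phi(z) = 0.152507.
Step 6: alpha = 0.1. fail to reject H0.

W+ = 13.5, W- = 41.5, W = min = 13.5, p = 0.152507, fail to reject H0.


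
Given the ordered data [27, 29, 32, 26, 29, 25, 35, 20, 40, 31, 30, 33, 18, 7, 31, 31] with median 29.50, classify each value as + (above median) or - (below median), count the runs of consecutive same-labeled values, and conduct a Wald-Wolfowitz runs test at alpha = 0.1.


Step 1: Compute median = 29.50; label A = above, B = below.
Labels in order: BBABBBABAAAABBAA  (n_A = 8, n_B = 8)
Step 2: Count runs R = 8.
Step 3: Under H0 (random ordering), E[R] = 2*n_A*n_B/(n_A+n_B) + 1 = 2*8*8/16 + 1 = 9.0000.
        Var[R] = 2*n_A*n_B*(2*n_A*n_B - n_A - n_B) / ((n_A+n_B)^2 * (n_A+n_B-1)) = 14336/3840 = 3.7333.
        SD[R] = 1.9322.
Step 4: Continuity-corrected z = (R + 0.5 - E[R]) / SD[R] = (8 + 0.5 - 9.0000) / 1.9322 = -0.2588.
Step 5: Two-sided p-value via normal approximation = 2*(1 - Phi(|z|)) = 0.795809.
Step 6: alpha = 0.1. fail to reject H0.

R = 8, z = -0.2588, p = 0.795809, fail to reject H0.


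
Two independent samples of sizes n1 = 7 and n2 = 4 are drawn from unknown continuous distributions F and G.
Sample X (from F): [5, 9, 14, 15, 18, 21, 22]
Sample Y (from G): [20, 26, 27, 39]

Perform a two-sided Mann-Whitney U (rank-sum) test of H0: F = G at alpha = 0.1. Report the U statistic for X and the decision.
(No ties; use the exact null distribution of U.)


Step 1: Combine and sort all 11 observations; assign midranks.
sorted (value, group): (5,X), (9,X), (14,X), (15,X), (18,X), (20,Y), (21,X), (22,X), (26,Y), (27,Y), (39,Y)
ranks: 5->1, 9->2, 14->3, 15->4, 18->5, 20->6, 21->7, 22->8, 26->9, 27->10, 39->11
Step 2: Rank sum for X: R1 = 1 + 2 + 3 + 4 + 5 + 7 + 8 = 30.
Step 3: U_X = R1 - n1(n1+1)/2 = 30 - 7*8/2 = 30 - 28 = 2.
       U_Y = n1*n2 - U_X = 28 - 2 = 26.
Step 4: No ties, so the exact null distribution of U (based on enumerating the C(11,7) = 330 equally likely rank assignments) gives the two-sided p-value.
Step 5: p-value = 0.024242; compare to alpha = 0.1. reject H0.

U_X = 2, p = 0.024242, reject H0 at alpha = 0.1.


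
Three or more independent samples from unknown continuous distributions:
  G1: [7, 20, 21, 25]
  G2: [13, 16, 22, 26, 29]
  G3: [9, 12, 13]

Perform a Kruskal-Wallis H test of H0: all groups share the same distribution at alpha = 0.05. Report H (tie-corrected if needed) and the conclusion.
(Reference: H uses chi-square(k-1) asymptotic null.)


Step 1: Combine all N = 12 observations and assign midranks.
sorted (value, group, rank): (7,G1,1), (9,G3,2), (12,G3,3), (13,G2,4.5), (13,G3,4.5), (16,G2,6), (20,G1,7), (21,G1,8), (22,G2,9), (25,G1,10), (26,G2,11), (29,G2,12)
Step 2: Sum ranks within each group.
R_1 = 26 (n_1 = 4)
R_2 = 42.5 (n_2 = 5)
R_3 = 9.5 (n_3 = 3)
Step 3: H = 12/(N(N+1)) * sum(R_i^2/n_i) - 3(N+1)
     = 12/(12*13) * (26^2/4 + 42.5^2/5 + 9.5^2/3) - 3*13
     = 0.076923 * 560.333 - 39
     = 4.102564.
Step 4: Ties present; correction factor C = 1 - 6/(12^3 - 12) = 0.996503. Corrected H = 4.102564 / 0.996503 = 4.116959.
Step 5: Under H0, H ~ chi^2(2); p-value = 0.127648.
Step 6: alpha = 0.05. fail to reject H0.

H = 4.1170, df = 2, p = 0.127648, fail to reject H0.


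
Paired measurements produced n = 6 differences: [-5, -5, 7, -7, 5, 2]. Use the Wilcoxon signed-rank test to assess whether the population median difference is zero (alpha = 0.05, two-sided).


Step 1: Drop any zero differences (none here) and take |d_i|.
|d| = [5, 5, 7, 7, 5, 2]
Step 2: Midrank |d_i| (ties get averaged ranks).
ranks: |5|->3, |5|->3, |7|->5.5, |7|->5.5, |5|->3, |2|->1
Step 3: Attach original signs; sum ranks with positive sign and with negative sign.
W+ = 5.5 + 3 + 1 = 9.5
W- = 3 + 3 + 5.5 = 11.5
(Check: W+ + W- = 21 should equal n(n+1)/2 = 21.)
Step 4: Test statistic W = min(W+, W-) = 9.5.
Step 5: Ties in |d|, so use the tie-corrected normal approximation.
        E[W] = n(n+1)/4 = 6*7/4 = 10.5.
        Tie groups: |d|=5 (t=3), |d|=7 (t=2); sum(t^3 - t) = 30.
        Var[W] = n(n+1)(2n+1)/24 - sum(t^3-t)/48 = 546/24 - 30/48 = 22.125.
        z = (W - E[W]) / sqrt(Var[W]) = (9.5 - 10.5) / 4.7037 = -0.2126.
        Two-sided p = 2*Phi(z) = 0.831641.
Step 6: alpha = 0.05. fail to reject H0.

W+ = 9.5, W- = 11.5, W = min = 9.5, p = 0.831641, fail to reject H0.


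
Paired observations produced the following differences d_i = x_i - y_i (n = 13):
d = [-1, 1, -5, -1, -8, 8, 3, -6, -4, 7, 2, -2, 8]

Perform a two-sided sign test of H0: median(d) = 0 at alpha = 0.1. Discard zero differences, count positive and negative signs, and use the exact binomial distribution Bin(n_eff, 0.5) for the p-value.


Step 1: Discard zero differences. Original n = 13; n_eff = number of nonzero differences = 13.
Nonzero differences (with sign): -1, +1, -5, -1, -8, +8, +3, -6, -4, +7, +2, -2, +8
Step 2: Count signs: positive = 6, negative = 7.
Step 3: Under H0: P(positive) = 0.5, so the number of positives S ~ Bin(13, 0.5).
Step 4: Two-sided exact p-value = sum of Bin(13,0.5) probabilities at or below the observed probability = 1.000000.
Step 5: alpha = 0.1. fail to reject H0.

n_eff = 13, pos = 6, neg = 7, p = 1.000000, fail to reject H0.


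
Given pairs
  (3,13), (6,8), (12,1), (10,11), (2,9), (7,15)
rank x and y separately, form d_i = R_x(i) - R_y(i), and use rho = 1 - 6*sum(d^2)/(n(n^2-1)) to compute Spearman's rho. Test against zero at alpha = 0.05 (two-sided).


Step 1: Rank x and y separately (midranks; no ties here).
rank(x): 3->2, 6->3, 12->6, 10->5, 2->1, 7->4
rank(y): 13->5, 8->2, 1->1, 11->4, 9->3, 15->6
Step 2: d_i = R_x(i) - R_y(i); compute d_i^2.
  (2-5)^2=9, (3-2)^2=1, (6-1)^2=25, (5-4)^2=1, (1-3)^2=4, (4-6)^2=4
sum(d^2) = 44.
Step 3: rho = 1 - 6*44 / (6*(6^2 - 1)) = 1 - 264/210 = -0.257143.
Step 4: Under H0, t = rho * sqrt((n-2)/(1-rho^2)) = -0.5322 ~ t(4).
Step 5: Two-sided p-value from the t-distribution with 4 df = 0.622787.
Step 6: alpha = 0.05. fail to reject H0.

rho = -0.2571, p = 0.622787, fail to reject H0 at alpha = 0.05.


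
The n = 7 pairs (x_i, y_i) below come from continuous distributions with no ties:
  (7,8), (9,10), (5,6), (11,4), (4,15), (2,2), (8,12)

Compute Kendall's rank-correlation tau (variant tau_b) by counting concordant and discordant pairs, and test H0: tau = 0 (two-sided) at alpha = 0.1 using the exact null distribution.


Step 1: Enumerate the 21 unordered pairs (i,j) with i<j and classify each by sign(x_j-x_i) * sign(y_j-y_i).
  (1,2):dx=+2,dy=+2->C; (1,3):dx=-2,dy=-2->C; (1,4):dx=+4,dy=-4->D; (1,5):dx=-3,dy=+7->D
  (1,6):dx=-5,dy=-6->C; (1,7):dx=+1,dy=+4->C; (2,3):dx=-4,dy=-4->C; (2,4):dx=+2,dy=-6->D
  (2,5):dx=-5,dy=+5->D; (2,6):dx=-7,dy=-8->C; (2,7):dx=-1,dy=+2->D; (3,4):dx=+6,dy=-2->D
  (3,5):dx=-1,dy=+9->D; (3,6):dx=-3,dy=-4->C; (3,7):dx=+3,dy=+6->C; (4,5):dx=-7,dy=+11->D
  (4,6):dx=-9,dy=-2->C; (4,7):dx=-3,dy=+8->D; (5,6):dx=-2,dy=-13->C; (5,7):dx=+4,dy=-3->D
  (6,7):dx=+6,dy=+10->C
Step 2: C = 11, D = 10, total pairs = 21.
Step 3: tau = (C - D)/(n(n-1)/2) = (11 - 10)/21 = 0.047619.
Step 4: Exact two-sided p-value (enumerate n! = 5040 permutations of y under H0): p = 1.000000.
Step 5: alpha = 0.1. fail to reject H0.

tau_b = 0.0476 (C=11, D=10), p = 1.000000, fail to reject H0.


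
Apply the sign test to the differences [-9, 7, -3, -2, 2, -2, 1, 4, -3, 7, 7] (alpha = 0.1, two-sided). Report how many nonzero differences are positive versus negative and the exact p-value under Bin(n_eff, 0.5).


Step 1: Discard zero differences. Original n = 11; n_eff = number of nonzero differences = 11.
Nonzero differences (with sign): -9, +7, -3, -2, +2, -2, +1, +4, -3, +7, +7
Step 2: Count signs: positive = 6, negative = 5.
Step 3: Under H0: P(positive) = 0.5, so the number of positives S ~ Bin(11, 0.5).
Step 4: Two-sided exact p-value = sum of Bin(11,0.5) probabilities at or below the observed probability = 1.000000.
Step 5: alpha = 0.1. fail to reject H0.

n_eff = 11, pos = 6, neg = 5, p = 1.000000, fail to reject H0.


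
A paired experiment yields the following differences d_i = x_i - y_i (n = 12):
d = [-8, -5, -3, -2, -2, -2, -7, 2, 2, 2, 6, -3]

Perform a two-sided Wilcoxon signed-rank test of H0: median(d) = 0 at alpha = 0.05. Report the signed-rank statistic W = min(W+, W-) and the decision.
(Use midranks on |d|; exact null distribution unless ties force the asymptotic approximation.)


Step 1: Drop any zero differences (none here) and take |d_i|.
|d| = [8, 5, 3, 2, 2, 2, 7, 2, 2, 2, 6, 3]
Step 2: Midrank |d_i| (ties get averaged ranks).
ranks: |8|->12, |5|->9, |3|->7.5, |2|->3.5, |2|->3.5, |2|->3.5, |7|->11, |2|->3.5, |2|->3.5, |2|->3.5, |6|->10, |3|->7.5
Step 3: Attach original signs; sum ranks with positive sign and with negative sign.
W+ = 3.5 + 3.5 + 3.5 + 10 = 20.5
W- = 12 + 9 + 7.5 + 3.5 + 3.5 + 3.5 + 11 + 7.5 = 57.5
(Check: W+ + W- = 78 should equal n(n+1)/2 = 78.)
Step 4: Test statistic W = min(W+, W-) = 20.5.
Step 5: Ties in |d|, so use the tie-corrected normal approximation.
        E[W] = n(n+1)/4 = 12*13/4 = 39.
        Tie groups: |d|=2 (t=6), |d|=3 (t=2); sum(t^3 - t) = 216.
        Var[W] = n(n+1)(2n+1)/24 - sum(t^3-t)/48 = 3900/24 - 216/48 = 158.
        z = (W - E[W]) / sqrt(Var[W]) = (20.5 - 39) / 12.5698 = -1.4718.
        Two-sided p = 2*Phi(z) = 0.141080.
Step 6: alpha = 0.05. fail to reject H0.

W+ = 20.5, W- = 57.5, W = min = 20.5, p = 0.141080, fail to reject H0.


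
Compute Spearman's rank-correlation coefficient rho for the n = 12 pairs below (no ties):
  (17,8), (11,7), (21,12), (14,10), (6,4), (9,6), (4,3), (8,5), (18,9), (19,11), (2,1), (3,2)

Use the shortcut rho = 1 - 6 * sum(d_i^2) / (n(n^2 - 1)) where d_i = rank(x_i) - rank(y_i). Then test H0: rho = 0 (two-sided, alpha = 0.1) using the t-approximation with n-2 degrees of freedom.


Step 1: Rank x and y separately (midranks; no ties here).
rank(x): 17->9, 11->7, 21->12, 14->8, 6->4, 9->6, 4->3, 8->5, 18->10, 19->11, 2->1, 3->2
rank(y): 8->8, 7->7, 12->12, 10->10, 4->4, 6->6, 3->3, 5->5, 9->9, 11->11, 1->1, 2->2
Step 2: d_i = R_x(i) - R_y(i); compute d_i^2.
  (9-8)^2=1, (7-7)^2=0, (12-12)^2=0, (8-10)^2=4, (4-4)^2=0, (6-6)^2=0, (3-3)^2=0, (5-5)^2=0, (10-9)^2=1, (11-11)^2=0, (1-1)^2=0, (2-2)^2=0
sum(d^2) = 6.
Step 3: rho = 1 - 6*6 / (12*(12^2 - 1)) = 1 - 36/1716 = 0.979021.
Step 4: Under H0, t = rho * sqrt((n-2)/(1-rho^2)) = 15.1941 ~ t(10).
Step 5: Two-sided p-value from the t-distribution with 10 df = 0.000000.
Step 6: alpha = 0.1. reject H0.

rho = 0.9790, p = 0.000000, reject H0 at alpha = 0.1.


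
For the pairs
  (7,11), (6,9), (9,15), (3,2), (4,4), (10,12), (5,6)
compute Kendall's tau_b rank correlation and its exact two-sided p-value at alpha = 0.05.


Step 1: Enumerate the 21 unordered pairs (i,j) with i<j and classify each by sign(x_j-x_i) * sign(y_j-y_i).
  (1,2):dx=-1,dy=-2->C; (1,3):dx=+2,dy=+4->C; (1,4):dx=-4,dy=-9->C; (1,5):dx=-3,dy=-7->C
  (1,6):dx=+3,dy=+1->C; (1,7):dx=-2,dy=-5->C; (2,3):dx=+3,dy=+6->C; (2,4):dx=-3,dy=-7->C
  (2,5):dx=-2,dy=-5->C; (2,6):dx=+4,dy=+3->C; (2,7):dx=-1,dy=-3->C; (3,4):dx=-6,dy=-13->C
  (3,5):dx=-5,dy=-11->C; (3,6):dx=+1,dy=-3->D; (3,7):dx=-4,dy=-9->C; (4,5):dx=+1,dy=+2->C
  (4,6):dx=+7,dy=+10->C; (4,7):dx=+2,dy=+4->C; (5,6):dx=+6,dy=+8->C; (5,7):dx=+1,dy=+2->C
  (6,7):dx=-5,dy=-6->C
Step 2: C = 20, D = 1, total pairs = 21.
Step 3: tau = (C - D)/(n(n-1)/2) = (20 - 1)/21 = 0.904762.
Step 4: Exact two-sided p-value (enumerate n! = 5040 permutations of y under H0): p = 0.002778.
Step 5: alpha = 0.05. reject H0.

tau_b = 0.9048 (C=20, D=1), p = 0.002778, reject H0.
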